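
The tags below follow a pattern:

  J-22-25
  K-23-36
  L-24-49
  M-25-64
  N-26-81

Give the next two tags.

Letter goes J, K, L, M, N → O → P (letters move forward 1 place in the alphabet).
Second component: 22, 23, 24, 25, 26 → 27 → 28 (+1 each step).
Third component — perfect squares: 5², 6², 7², …: 25, 36, 49, 64, 81 → 100 → 121.
Putting the parts together: O-27-100 and then P-28-121.

O-27-100, P-28-121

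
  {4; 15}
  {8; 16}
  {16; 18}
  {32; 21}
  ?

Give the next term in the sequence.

First part — ×2 each step: 4, 8, 16, 32 → 64.
Second part: differences are 1, 2, 3, … (increasing by 1 each time); 15, 16, 18, 21 → 25.
Putting it together: {64; 25}.

{64; 25}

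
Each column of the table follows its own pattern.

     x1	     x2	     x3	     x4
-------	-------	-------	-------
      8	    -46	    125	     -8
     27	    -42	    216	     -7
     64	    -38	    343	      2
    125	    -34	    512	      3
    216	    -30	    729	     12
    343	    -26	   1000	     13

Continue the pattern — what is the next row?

For the column x1, perfect cubes: 2³, 3³, 4³, …: 8, 27, 64, 125, 216, 343 → 512.
Column x2: +4 each step; -46, -42, -38, -34, -30, -26 → -22.
Column x3 — perfect cubes: 5³, 6³, 7³, …: 125, 216, 343, 512, 729, 1000 → 1331.
Column x4: alternating steps +1, +9, +1, +9, …; -8, -7, 2, 3, 12, 13 → 22.
Putting it together: 512  -22  1331  22.

512  -22  1331  22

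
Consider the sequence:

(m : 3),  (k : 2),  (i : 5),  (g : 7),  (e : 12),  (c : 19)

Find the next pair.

(a : 31)

Letter: letters move back 2 places in the alphabet, so m, k, i, g, e, c → a.
Second value: 3, 2, 5, 7, 12, 19 → 31 (each term is the sum of the two before it).
Combining the parts gives (a : 31).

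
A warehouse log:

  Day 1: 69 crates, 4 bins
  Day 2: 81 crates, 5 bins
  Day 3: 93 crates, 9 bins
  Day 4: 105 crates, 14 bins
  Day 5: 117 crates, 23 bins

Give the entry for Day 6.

129 crates, 37 bins

Crates: 69, 81, 93, 105, 117 → 129 (+12 each step).
Bins goes 4, 5, 9, 14, 23 → 37 (each term is the sum of the two before it).
Combining the parts gives 129 crates, 37 bins.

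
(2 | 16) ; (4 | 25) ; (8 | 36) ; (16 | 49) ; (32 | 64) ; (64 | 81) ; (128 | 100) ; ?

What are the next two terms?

First component goes 2, 4, 8, 16, 32, 64, 128 → 256 → 512 (×2 each step).
For the second component, perfect squares: 4², 5², 6², …: 16, 25, 36, 49, 64, 81, 100 → 121 → 144.
So the next two terms are (256 | 121) and (512 | 144).

(256 | 121), (512 | 144)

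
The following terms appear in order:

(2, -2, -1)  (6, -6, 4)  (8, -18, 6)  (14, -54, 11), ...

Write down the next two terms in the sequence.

(22, -162, 13), (36, -486, 18)

First slot goes 2, 6, 8, 14 → 22 → 36 (each term is the sum of the two before it).
Second slot: -2, -6, -18, -54 → -162 → -486 (×3 each step).
Third slot: alternating steps +5, +2, +5, +2, …; -1, 4, 6, 11 → 13 → 18.
Putting the parts together: (22, -162, 13) and then (36, -486, 18).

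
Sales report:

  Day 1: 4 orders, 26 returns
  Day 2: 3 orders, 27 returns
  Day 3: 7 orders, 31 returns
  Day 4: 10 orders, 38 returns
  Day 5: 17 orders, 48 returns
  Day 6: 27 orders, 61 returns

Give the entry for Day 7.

44 orders, 77 returns

Orders: each term is the sum of the two before it; 4, 3, 7, 10, 17, 27 → 44.
Returns: differences are 1, 4, 7, … (increasing by 3 each time); 26, 27, 31, 38, 48, 61 → 77.
Combining the parts gives 44 orders, 77 returns.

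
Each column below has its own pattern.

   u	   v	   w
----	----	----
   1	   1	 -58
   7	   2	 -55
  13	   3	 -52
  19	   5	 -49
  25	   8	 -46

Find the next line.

31  13  -43

Column u: 1, 7, 13, 19, 25 → 31 (+6 each step).
Column v: 1, 2, 3, 5, 8 → 13 (each term is the sum of the two before it).
Column w — +3 each step: -58, -55, -52, -49, -46 → -43.
Combining the parts gives 31  13  -43.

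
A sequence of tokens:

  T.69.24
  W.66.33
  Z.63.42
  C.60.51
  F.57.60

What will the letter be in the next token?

I

Letter: letters move forward 3 places in the alphabet, wrapping Z→A; T, W, Z, C, F → I.
Second component: −3 each step, so 69, 66, 63, 60, 57 → 54.
Third component: +9 each step, so 24, 33, 42, 51, 60 → 69.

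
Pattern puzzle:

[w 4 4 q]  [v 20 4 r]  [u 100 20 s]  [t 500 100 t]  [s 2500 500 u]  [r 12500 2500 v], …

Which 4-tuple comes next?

First letter — letters move back 1 place in the alphabet: w, v, u, t, s, r → q.
Second part — ×5 each step: 4, 20, 100, 500, 2500, 12500 → 62500.
Third part: always the previous value of the second part; 4, 4, 20, 100, 500, 2500 → 12500.
Second letter: letters move forward 1 place in the alphabet, so q, r, s, t, u, v → w.
Putting it together: [q 62500 12500 w].

[q 62500 12500 w]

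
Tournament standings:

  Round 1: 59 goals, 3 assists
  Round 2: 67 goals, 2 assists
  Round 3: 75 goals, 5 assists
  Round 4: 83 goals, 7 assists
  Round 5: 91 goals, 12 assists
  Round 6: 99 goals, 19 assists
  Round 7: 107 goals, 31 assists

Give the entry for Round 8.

115 goals, 50 assists

For the goals, +8 each step: 59, 67, 75, 83, 91, 99, 107 → 115.
Assists: each term is the sum of the two before it; 3, 2, 5, 7, 12, 19, 31 → 50.
So the next row is 115 goals, 50 assists.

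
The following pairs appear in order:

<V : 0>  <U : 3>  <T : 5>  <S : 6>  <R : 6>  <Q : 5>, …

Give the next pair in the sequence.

<P : 3>

Letter: V, U, T, S, R, Q → P (letters move back 1 place in the alphabet).
Second value goes 0, 3, 5, 6, 6, 5 → 3 (differences are 3, 2, 1, … (decreasing by 1 each time)).
So the next pair is <P : 3>.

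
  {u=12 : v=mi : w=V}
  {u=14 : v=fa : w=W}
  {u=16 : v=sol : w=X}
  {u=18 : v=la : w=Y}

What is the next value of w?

W: letters move forward 1 place in the alphabet, so V, W, X, Y → Z.

Z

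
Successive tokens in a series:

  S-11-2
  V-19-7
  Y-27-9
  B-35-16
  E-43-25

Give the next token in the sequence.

H-51-41

Letter goes S, V, Y, B, E → H (letters move forward 3 places in the alphabet, wrapping Z→A).
Second component — +8 each step: 11, 19, 27, 35, 43 → 51.
For the third component, each term is the sum of the two before it: 2, 7, 9, 16, 25 → 41.
Putting it together: H-51-41.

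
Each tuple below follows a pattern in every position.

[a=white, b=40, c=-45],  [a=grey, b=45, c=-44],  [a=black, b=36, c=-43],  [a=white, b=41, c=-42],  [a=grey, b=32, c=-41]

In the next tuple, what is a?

A goes white, grey, black, white, grey → black (repeats white → grey → black).
For the b, alternating steps +5, −9, +5, −9, …: 40, 45, 36, 41, 32 → 37.
C — +1 each step: -45, -44, -43, -42, -41 → -40.

black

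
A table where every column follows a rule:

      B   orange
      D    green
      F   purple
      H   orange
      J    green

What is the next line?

Letter: letters move forward 2 places in the alphabet; B, D, F, H, J → L.
Colour goes orange, green, purple, orange, green → purple (repeats orange → green → purple).
So the next line is L  purple.

L  purple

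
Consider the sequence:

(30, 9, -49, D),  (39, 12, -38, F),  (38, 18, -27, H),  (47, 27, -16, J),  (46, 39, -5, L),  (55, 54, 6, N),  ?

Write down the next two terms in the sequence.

(54, 72, 17, P), (63, 93, 28, R)

First entry goes 30, 39, 38, 47, 46, 55 → 54 → 63 (alternating steps +9, −1, +9, −1, …).
Second entry: differences are 3, 6, 9, … (increasing by 3 each time); 9, 12, 18, 27, 39, 54 → 72 → 93.
Third entry: -49, -38, -27, -16, -5, 6 → 17 → 28 (+11 each step).
For the letter, letters move forward 2 places in the alphabet: D, F, H, J, L, N → P → R.
So the next two terms are (54, 72, 17, P) and (63, 93, 28, R).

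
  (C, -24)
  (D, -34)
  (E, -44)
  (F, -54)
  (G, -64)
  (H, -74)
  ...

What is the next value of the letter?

I

Letter — letters move forward 1 place in the alphabet: C, D, E, F, G, H → I.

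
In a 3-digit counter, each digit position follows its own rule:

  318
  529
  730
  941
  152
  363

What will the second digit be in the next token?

For the second digit, +1 each step, mod 10: 1, 2, 3, 4, 5, 6 → 7.

7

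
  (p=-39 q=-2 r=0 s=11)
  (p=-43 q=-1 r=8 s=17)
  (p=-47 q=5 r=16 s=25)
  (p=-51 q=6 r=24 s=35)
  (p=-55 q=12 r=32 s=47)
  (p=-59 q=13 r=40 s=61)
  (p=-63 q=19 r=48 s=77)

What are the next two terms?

(p=-67 q=20 r=56 s=95), (p=-71 q=26 r=64 s=115)

P goes -39, -43, -47, -51, -55, -59, -63 → -67 → -71 (−4 each step).
Q goes -2, -1, 5, 6, 12, 13, 19 → 20 → 26 (alternating steps +1, +6, +1, +6, …).
R goes 0, 8, 16, 24, 32, 40, 48 → 56 → 64 (+8 each step).
S — differences are 6, 8, 10, … (increasing by 2 each time): 11, 17, 25, 35, 47, 61, 77 → 95 → 115.
Putting the parts together: (p=-67 q=20 r=56 s=95) and then (p=-71 q=26 r=64 s=115).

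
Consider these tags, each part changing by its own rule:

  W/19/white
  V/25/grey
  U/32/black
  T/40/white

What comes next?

For the letter, letters move back 1 place in the alphabet: W, V, U, T → S.
Second component: differences are 6, 7, 8, … (increasing by 1 each time), so 19, 25, 32, 40 → 49.
Shade: repeats white → grey → black; white, grey, black, white → grey.
Putting it together: S/49/grey.

S/49/grey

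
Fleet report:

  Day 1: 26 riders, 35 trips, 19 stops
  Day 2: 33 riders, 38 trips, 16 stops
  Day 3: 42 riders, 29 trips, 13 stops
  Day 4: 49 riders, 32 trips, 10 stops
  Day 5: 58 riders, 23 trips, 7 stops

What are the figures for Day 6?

Riders: alternating steps +7, +9, +7, +9, …; 26, 33, 42, 49, 58 → 65.
Trips goes 35, 38, 29, 32, 23 → 26 (alternating steps +3, −9, +3, −9, …).
Stops — −3 each step: 19, 16, 13, 10, 7 → 4.
Putting it together: 65 riders, 26 trips, 4 stops.

65 riders, 26 trips, 4 stops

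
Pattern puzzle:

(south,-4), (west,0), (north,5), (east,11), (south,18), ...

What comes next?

(west,26)

Direction — repeats south → west → north → east: south, west, north, east, south → west.
Second component: differences are 4, 5, 6, … (increasing by 1 each time); -4, 0, 5, 11, 18 → 26.
So the next element is (west,26).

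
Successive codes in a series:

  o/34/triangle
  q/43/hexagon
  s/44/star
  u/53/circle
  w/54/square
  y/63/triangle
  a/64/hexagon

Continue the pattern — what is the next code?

Letter — letters move forward 2 places in the alphabet, wrapping Z→A: o, q, s, u, w, y, a → c.
Second component: alternating steps +9, +1, +9, +1, …; 34, 43, 44, 53, 54, 63, 64 → 73.
Shape: repeats triangle → hexagon → star → circle → square, so triangle, hexagon, star, circle, square, triangle, hexagon → star.
So the next code is c/73/star.

c/73/star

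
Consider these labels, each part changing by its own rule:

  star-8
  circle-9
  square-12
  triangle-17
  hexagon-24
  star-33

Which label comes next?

Shape: repeats star → circle → square → triangle → hexagon, so star, circle, square, triangle, hexagon, star → circle.
Second component: differences are 1, 3, 5, … (increasing by 2 each time), so 8, 9, 12, 17, 24, 33 → 44.
So the next label is circle-44.

circle-44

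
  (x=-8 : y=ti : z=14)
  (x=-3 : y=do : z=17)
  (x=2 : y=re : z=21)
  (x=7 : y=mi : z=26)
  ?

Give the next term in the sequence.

X: -8, -3, 2, 7 → 12 (+5 each step).
For the y, runs through the solfège scale do→ti: ti, do, re, mi → fa.
For the z, differences are 3, 4, 5, … (increasing by 1 each time): 14, 17, 21, 26 → 32.
Combining the parts gives (x=12 : y=fa : z=32).

(x=12 : y=fa : z=32)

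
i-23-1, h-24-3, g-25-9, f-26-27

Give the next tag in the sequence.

Letter: letters move back 1 place in the alphabet, so i, h, g, f → e.
Second component: +1 each step, so 23, 24, 25, 26 → 27.
Third component goes 1, 3, 9, 27 → 81 (×3 each step).
So the next tag is e-27-81.

e-27-81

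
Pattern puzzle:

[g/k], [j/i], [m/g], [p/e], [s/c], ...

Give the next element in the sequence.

[v/a]

First letter: letters move forward 3 places in the alphabet, so g, j, m, p, s → v.
Second letter: k, i, g, e, c → a (letters move back 2 places in the alphabet).
Combining the parts gives [v/a].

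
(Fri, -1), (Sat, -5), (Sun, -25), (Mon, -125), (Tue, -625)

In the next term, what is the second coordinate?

-3125

Day: runs through the weekdays Mon→Sun, so Fri, Sat, Sun, Mon, Tue → Wed.
For the second coordinate, ×5 each step: -1, -5, -25, -125, -625 → -3125.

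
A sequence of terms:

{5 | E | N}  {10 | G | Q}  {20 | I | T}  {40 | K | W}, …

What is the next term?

First component: 5, 10, 20, 40 → 80 (×2 each step).
First letter: letters move forward 2 places in the alphabet, so E, G, I, K → M.
Second letter: letters move forward 3 places in the alphabet, so N, Q, T, W → Z.
Putting it together: {80 | M | Z}.

{80 | M | Z}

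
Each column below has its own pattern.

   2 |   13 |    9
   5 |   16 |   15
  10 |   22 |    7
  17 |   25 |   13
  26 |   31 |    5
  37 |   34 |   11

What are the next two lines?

50  40  3; 65  43  9

First component — differences are 3, 5, 7, … (increasing by 2 each time): 2, 5, 10, 17, 26, 37 → 50 → 65.
Second component — alternating steps +3, +6, +3, +6, …: 13, 16, 22, 25, 31, 34 → 40 → 43.
Third component: alternating steps +6, −8, +6, −8, …; 9, 15, 7, 13, 5, 11 → 3 → 9.
So the next two lines are 50  40  3 and 65  43  9.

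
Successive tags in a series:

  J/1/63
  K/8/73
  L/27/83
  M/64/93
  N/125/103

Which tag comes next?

O/216/113

Letter: letters move forward 1 place in the alphabet; J, K, L, M, N → O.
Second component goes 1, 8, 27, 64, 125 → 216 (perfect cubes: 1³, 2³, 3³, …).
Third component — +10 each step: 63, 73, 83, 93, 103 → 113.
So the next tag is O/216/113.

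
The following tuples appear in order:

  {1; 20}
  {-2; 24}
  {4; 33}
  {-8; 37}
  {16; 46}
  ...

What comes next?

First entry — ×(-2) each step: 1, -2, 4, -8, 16 → -32.
Second entry — alternating steps +4, +9, +4, +9, …: 20, 24, 33, 37, 46 → 50.
Combining the parts gives {-32; 50}.

{-32; 50}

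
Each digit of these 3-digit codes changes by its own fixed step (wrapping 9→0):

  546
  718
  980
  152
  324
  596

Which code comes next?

768

First digit goes 5, 7, 9, 1, 3, 5 → 7 (+2 each step, mod 10).
For the second digit, −3 each step, mod 10: 4, 1, 8, 5, 2, 9 → 6.
Third digit: +2 each step, mod 10, so 6, 8, 0, 2, 4, 6 → 8.
Putting it together: 768.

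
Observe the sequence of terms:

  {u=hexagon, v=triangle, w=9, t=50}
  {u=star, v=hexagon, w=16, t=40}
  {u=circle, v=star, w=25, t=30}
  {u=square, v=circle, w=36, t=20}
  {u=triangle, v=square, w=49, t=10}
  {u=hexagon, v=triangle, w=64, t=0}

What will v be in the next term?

hexagon

U: hexagon, star, circle, square, triangle, hexagon → star (repeats hexagon → star → circle → square → triangle).
V: repeats triangle → hexagon → star → circle → square; triangle, hexagon, star, circle, square, triangle → hexagon.
W: perfect squares: 3², 4², 5², …; 9, 16, 25, 36, 49, 64 → 81.
T: 50, 40, 30, 20, 10, 0 → -10 (−10 each step).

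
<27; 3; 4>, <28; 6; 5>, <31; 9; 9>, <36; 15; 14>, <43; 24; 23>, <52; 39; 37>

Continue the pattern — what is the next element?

<63; 63; 60>

First part — differences are 1, 3, 5, … (increasing by 2 each time): 27, 28, 31, 36, 43, 52 → 63.
Second part: 3, 6, 9, 15, 24, 39 → 63 (each term is the sum of the two before it).
Third part: each term is the sum of the two before it, so 4, 5, 9, 14, 23, 37 → 60.
So the next element is <63; 63; 60>.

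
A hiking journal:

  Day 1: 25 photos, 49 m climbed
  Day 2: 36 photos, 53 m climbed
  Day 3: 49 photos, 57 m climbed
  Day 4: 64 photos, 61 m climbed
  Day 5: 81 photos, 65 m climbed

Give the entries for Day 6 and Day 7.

Photos: perfect squares: 5², 6², 7², …; 25, 36, 49, 64, 81 → 100 → 121.
M climbed goes 49, 53, 57, 61, 65 → 69 → 73 (+4 each step).
Putting the parts together: 100 photos, 69 m climbed and then 121 photos, 73 m climbed.

100 photos, 69 m climbed; 121 photos, 73 m climbed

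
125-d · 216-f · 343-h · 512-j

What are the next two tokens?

First component: perfect cubes: 5³, 6³, 7³, …, so 125, 216, 343, 512 → 729 → 1000.
Letter: d, f, h, j → l → n (letters move forward 2 places in the alphabet).
Putting the parts together: 729-l and then 1000-n.

729-l, 1000-n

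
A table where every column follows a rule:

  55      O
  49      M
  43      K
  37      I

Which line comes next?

First component goes 55, 49, 43, 37 → 31 (−6 each step).
Letter: letters move back 2 places in the alphabet, so O, M, K, I → G.
Combining the parts gives 31  G.

31  G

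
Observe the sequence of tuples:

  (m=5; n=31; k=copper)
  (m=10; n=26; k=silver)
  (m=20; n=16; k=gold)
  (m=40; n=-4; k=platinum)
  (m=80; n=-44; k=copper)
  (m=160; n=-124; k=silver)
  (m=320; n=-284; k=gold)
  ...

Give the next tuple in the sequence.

M: 5, 10, 20, 40, 80, 160, 320 → 640 (×2 each step).
N goes 31, 26, 16, -4, -44, -124, -284 → -604 (together with the m always sums to 36).
For the k, repeats copper → silver → gold → platinum: copper, silver, gold, platinum, copper, silver, gold → platinum.
Combining the parts gives (m=640; n=-604; k=platinum).

(m=640; n=-604; k=platinum)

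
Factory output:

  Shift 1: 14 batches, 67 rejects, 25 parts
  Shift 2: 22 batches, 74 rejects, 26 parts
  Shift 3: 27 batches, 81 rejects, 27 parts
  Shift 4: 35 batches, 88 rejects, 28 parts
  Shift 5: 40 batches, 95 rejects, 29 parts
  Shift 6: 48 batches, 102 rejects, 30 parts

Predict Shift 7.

53 batches, 109 rejects, 31 parts

Batches: alternating steps +8, +5, +8, +5, …, so 14, 22, 27, 35, 40, 48 → 53.
Rejects goes 67, 74, 81, 88, 95, 102 → 109 (+7 each step).
Parts — +1 each step: 25, 26, 27, 28, 29, 30 → 31.
Putting it together: 53 batches, 109 rejects, 31 parts.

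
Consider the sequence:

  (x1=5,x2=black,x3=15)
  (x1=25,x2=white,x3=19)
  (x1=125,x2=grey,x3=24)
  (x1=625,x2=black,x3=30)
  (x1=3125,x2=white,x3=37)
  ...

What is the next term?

(x1=15625,x2=grey,x3=45)

X1 — ×5 each step: 5, 25, 125, 625, 3125 → 15625.
X2 goes black, white, grey, black, white → grey (repeats black → white → grey).
For the x3, differences are 4, 5, 6, … (increasing by 1 each time): 15, 19, 24, 30, 37 → 45.
Combining the parts gives (x1=15625,x2=grey,x3=45).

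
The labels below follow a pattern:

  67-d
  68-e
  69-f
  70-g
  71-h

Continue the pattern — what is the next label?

72-i

First component goes 67, 68, 69, 70, 71 → 72 (+1 each step).
Letter: letters move forward 1 place in the alphabet; d, e, f, g, h → i.
Putting it together: 72-i.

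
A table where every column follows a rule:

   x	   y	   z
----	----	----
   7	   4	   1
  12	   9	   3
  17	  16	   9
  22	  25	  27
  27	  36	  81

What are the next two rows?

32  49  243; 37  64  729

Column x: +5 each step, so 7, 12, 17, 22, 27 → 32 → 37.
Column y: perfect squares: 2², 3², 4², …; 4, 9, 16, 25, 36 → 49 → 64.
For the column z, ×3 each step: 1, 3, 9, 27, 81 → 243 → 729.
So the next two rows are 32  49  243 and 37  64  729.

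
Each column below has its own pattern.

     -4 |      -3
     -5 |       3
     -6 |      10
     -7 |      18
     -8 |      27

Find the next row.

First component — −1 each step: -4, -5, -6, -7, -8 → -9.
Second component: differences are 6, 7, 8, … (increasing by 1 each time), so -3, 3, 10, 18, 27 → 37.
Combining the parts gives -9  37.

-9  37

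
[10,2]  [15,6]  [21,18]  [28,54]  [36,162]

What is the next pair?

First part: 10, 15, 21, 28, 36 → 45 (differences are 5, 6, 7, … (increasing by 1 each time)).
Second part: ×3 each step, so 2, 6, 18, 54, 162 → 486.
Putting it together: [45,486].

[45,486]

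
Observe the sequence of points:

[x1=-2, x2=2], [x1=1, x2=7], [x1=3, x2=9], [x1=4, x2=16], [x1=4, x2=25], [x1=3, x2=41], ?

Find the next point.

X1 goes -2, 1, 3, 4, 4, 3 → 1 (differences are 3, 2, 1, … (decreasing by 1 each time)).
For the x2, each term is the sum of the two before it: 2, 7, 9, 16, 25, 41 → 66.
Putting it together: [x1=1, x2=66].

[x1=1, x2=66]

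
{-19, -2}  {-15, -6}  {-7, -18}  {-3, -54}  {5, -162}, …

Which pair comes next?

{9, -486}

First value goes -19, -15, -7, -3, 5 → 9 (alternating steps +4, +8, +4, +8, …).
Second value — ×3 each step: -2, -6, -18, -54, -162 → -486.
Putting it together: {9, -486}.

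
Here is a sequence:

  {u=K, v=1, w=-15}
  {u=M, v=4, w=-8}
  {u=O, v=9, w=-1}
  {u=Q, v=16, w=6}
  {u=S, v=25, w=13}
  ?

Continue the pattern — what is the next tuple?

{u=U, v=36, w=20}

U — letters move forward 2 places in the alphabet: K, M, O, Q, S → U.
V — perfect squares: 1², 2², 3², …: 1, 4, 9, 16, 25 → 36.
W: -15, -8, -1, 6, 13 → 20 (+7 each step).
Putting it together: {u=U, v=36, w=20}.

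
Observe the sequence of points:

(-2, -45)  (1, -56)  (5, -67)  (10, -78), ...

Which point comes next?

First entry: differences are 3, 4, 5, … (increasing by 1 each time), so -2, 1, 5, 10 → 16.
Second entry: -45, -56, -67, -78 → -89 (−11 each step).
Combining the parts gives (16, -89).

(16, -89)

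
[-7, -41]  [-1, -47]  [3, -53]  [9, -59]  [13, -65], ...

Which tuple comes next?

First part goes -7, -1, 3, 9, 13 → 19 (alternating steps +6, +4, +6, +4, …).
For the second part, −6 each step: -41, -47, -53, -59, -65 → -71.
Combining the parts gives [19, -71].

[19, -71]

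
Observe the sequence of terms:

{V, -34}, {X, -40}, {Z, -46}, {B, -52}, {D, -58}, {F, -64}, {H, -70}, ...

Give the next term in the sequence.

{J, -76}

Letter — letters move forward 2 places in the alphabet, wrapping Z→A: V, X, Z, B, D, F, H → J.
For the second coordinate, −6 each step: -34, -40, -46, -52, -58, -64, -70 → -76.
Putting it together: {J, -76}.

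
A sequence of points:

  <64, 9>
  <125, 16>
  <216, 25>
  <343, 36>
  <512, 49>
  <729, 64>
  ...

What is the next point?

First part: perfect cubes: 4³, 5³, 6³, …, so 64, 125, 216, 343, 512, 729 → 1000.
Second part: 9, 16, 25, 36, 49, 64 → 81 (perfect squares: 3², 4², 5², …).
Combining the parts gives <1000, 81>.

<1000, 81>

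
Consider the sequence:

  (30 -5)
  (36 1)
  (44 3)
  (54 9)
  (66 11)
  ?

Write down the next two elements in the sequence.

First slot goes 30, 36, 44, 54, 66 → 80 → 96 (differences are 6, 8, 10, … (increasing by 2 each time)).
Second slot — alternating steps +6, +2, +6, +2, …: -5, 1, 3, 9, 11 → 17 → 19.
So the next two elements are (80 17) and (96 19).

(80 17), (96 19)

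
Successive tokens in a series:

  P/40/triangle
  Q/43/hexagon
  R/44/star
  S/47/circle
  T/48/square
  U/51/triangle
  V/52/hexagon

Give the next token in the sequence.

Letter — letters move forward 1 place in the alphabet: P, Q, R, S, T, U, V → W.
For the second component, alternating steps +3, +1, +3, +1, …: 40, 43, 44, 47, 48, 51, 52 → 55.
Shape — repeats triangle → hexagon → star → circle → square: triangle, hexagon, star, circle, square, triangle, hexagon → star.
Putting it together: W/55/star.

W/55/star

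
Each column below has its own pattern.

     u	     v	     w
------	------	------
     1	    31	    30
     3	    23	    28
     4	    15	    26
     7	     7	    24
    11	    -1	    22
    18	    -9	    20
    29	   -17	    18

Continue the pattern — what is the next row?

Column u goes 1, 3, 4, 7, 11, 18, 29 → 47 (each term is the sum of the two before it).
Column v goes 31, 23, 15, 7, -1, -9, -17 → -25 (−8 each step).
Column w goes 30, 28, 26, 24, 22, 20, 18 → 16 (−2 each step).
Putting it together: 47  -25  16.

47  -25  16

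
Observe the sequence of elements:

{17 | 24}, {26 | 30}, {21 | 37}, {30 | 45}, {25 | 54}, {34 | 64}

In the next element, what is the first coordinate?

First coordinate — alternating steps +9, −5, +9, −5, …: 17, 26, 21, 30, 25, 34 → 29.

29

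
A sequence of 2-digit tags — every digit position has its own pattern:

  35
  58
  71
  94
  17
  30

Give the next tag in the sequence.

First digit: +2 each step, mod 10, so 3, 5, 7, 9, 1, 3 → 5.
Second digit goes 5, 8, 1, 4, 7, 0 → 3 (+3 each step, mod 10).
Putting it together: 53.

53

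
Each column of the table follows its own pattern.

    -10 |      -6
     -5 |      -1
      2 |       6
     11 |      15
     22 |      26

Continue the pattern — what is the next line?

35  39

For the first component, differences are 5, 7, 9, … (increasing by 2 each time): -10, -5, 2, 11, 22 → 35.
For the second component, always 4 more than the first component: -6, -1, 6, 15, 26 → 39.
Putting it together: 35  39.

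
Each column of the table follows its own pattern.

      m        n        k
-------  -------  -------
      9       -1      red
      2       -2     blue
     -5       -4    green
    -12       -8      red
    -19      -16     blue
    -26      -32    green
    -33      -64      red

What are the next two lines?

Column m — −7 each step: 9, 2, -5, -12, -19, -26, -33 → -40 → -47.
Column n: -1, -2, -4, -8, -16, -32, -64 → -128 → -256 (×2 each step).
Column k: repeats red → blue → green; red, blue, green, red, blue, green, red → blue → green.
So the next two lines are -40  -128  blue and -47  -256  green.

-40  -128  blue; -47  -256  green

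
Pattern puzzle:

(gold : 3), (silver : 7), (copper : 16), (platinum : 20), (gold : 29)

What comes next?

(silver : 33)

Metal: repeats gold → silver → copper → platinum, so gold, silver, copper, platinum, gold → silver.
Second coordinate: alternating steps +4, +9, +4, +9, …, so 3, 7, 16, 20, 29 → 33.
Combining the parts gives (silver : 33).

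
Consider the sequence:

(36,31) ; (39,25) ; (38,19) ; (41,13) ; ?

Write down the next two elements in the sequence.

(40,7), (43,1)

First part: 36, 39, 38, 41 → 40 → 43 (alternating steps +3, −1, +3, −1, …).
Second part: −6 each step, so 31, 25, 19, 13 → 7 → 1.
So the next two elements are (40,7) and (43,1).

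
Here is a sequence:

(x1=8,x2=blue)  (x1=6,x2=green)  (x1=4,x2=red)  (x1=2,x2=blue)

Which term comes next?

(x1=0,x2=green)

X1 — −2 each step: 8, 6, 4, 2 → 0.
X2 goes blue, green, red, blue → green (repeats blue → green → red).
So the next term is (x1=0,x2=green).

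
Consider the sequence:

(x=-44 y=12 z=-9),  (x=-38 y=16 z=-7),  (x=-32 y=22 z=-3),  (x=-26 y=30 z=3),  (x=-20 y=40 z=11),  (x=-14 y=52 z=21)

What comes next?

(x=-8 y=66 z=33)

X: -44, -38, -32, -26, -20, -14 → -8 (+6 each step).
Y: 12, 16, 22, 30, 40, 52 → 66 (differences are 4, 6, 8, … (increasing by 2 each time)).
Z: differences are 2, 4, 6, … (increasing by 2 each time); -9, -7, -3, 3, 11, 21 → 33.
Combining the parts gives (x=-8 y=66 z=33).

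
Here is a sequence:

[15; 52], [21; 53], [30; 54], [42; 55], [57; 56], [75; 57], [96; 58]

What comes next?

First slot: 15, 21, 30, 42, 57, 75, 96 → 120 (differences are 6, 9, 12, … (increasing by 3 each time)).
For the second slot, +1 each step: 52, 53, 54, 55, 56, 57, 58 → 59.
Putting it together: [120; 59].

[120; 59]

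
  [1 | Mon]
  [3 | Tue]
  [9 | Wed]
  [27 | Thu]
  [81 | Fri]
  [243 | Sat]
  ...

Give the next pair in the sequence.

[729 | Sun]

First slot — ×3 each step: 1, 3, 9, 27, 81, 243 → 729.
Day: runs through the weekdays Mon→Sun; Mon, Tue, Wed, Thu, Fri, Sat → Sun.
So the next pair is [729 | Sun].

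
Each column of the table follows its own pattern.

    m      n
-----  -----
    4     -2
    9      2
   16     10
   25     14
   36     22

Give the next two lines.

49  26; 64  34

Column m: 4, 9, 16, 25, 36 → 49 → 64 (perfect squares: 2², 3², 4², …).
Column n — alternating steps +4, +8, +4, +8, …: -2, 2, 10, 14, 22 → 26 → 34.
Putting the parts together: 49  26 and then 64  34.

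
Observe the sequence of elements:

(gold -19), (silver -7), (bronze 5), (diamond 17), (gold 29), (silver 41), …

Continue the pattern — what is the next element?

(bronze 53)

Rank: repeats gold → silver → bronze → diamond, so gold, silver, bronze, diamond, gold, silver → bronze.
Second value: -19, -7, 5, 17, 29, 41 → 53 (+12 each step).
Combining the parts gives (bronze 53).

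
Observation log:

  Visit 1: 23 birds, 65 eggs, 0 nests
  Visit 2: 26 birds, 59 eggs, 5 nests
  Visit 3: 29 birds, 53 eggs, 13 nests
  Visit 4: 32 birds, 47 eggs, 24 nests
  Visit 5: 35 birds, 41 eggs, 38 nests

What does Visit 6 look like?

Birds — +3 each step: 23, 26, 29, 32, 35 → 38.
Eggs goes 65, 59, 53, 47, 41 → 35 (−6 each step).
Nests: differences are 5, 8, 11, … (increasing by 3 each time), so 0, 5, 13, 24, 38 → 55.
Combining the parts gives 38 birds, 35 eggs, 55 nests.

38 birds, 35 eggs, 55 nests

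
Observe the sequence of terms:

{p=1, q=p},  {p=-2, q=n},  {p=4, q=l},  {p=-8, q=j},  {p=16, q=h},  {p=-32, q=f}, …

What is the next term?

For the p, ×(-2) each step: 1, -2, 4, -8, 16, -32 → 64.
Q — letters move back 2 places in the alphabet: p, n, l, j, h, f → d.
So the next term is {p=64, q=d}.

{p=64, q=d}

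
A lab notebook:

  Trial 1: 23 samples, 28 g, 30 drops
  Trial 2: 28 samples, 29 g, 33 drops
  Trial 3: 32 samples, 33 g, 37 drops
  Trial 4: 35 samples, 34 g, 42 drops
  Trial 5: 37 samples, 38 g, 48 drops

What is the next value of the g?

Samples: differences are 5, 4, 3, … (decreasing by 1 each time), so 23, 28, 32, 35, 37 → 38.
G: alternating steps +1, +4, +1, +4, …; 28, 29, 33, 34, 38 → 39.
Drops — differences are 3, 4, 5, … (increasing by 1 each time): 30, 33, 37, 42, 48 → 55.

39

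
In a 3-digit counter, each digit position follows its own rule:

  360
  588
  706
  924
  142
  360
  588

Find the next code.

706

First digit: +2 each step, mod 10, so 3, 5, 7, 9, 1, 3, 5 → 7.
Second digit: +2 each step, mod 10; 6, 8, 0, 2, 4, 6, 8 → 0.
Third digit — −2 each step, mod 10: 0, 8, 6, 4, 2, 0, 8 → 6.
Putting it together: 706.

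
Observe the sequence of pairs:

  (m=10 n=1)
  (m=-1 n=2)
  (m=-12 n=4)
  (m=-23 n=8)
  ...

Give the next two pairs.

M: −11 each step; 10, -1, -12, -23 → -34 → -45.
N: 1, 2, 4, 8 → 16 → 32 (×2 each step).
Putting the parts together: (m=-34 n=16) and then (m=-45 n=32).

(m=-34 n=16), (m=-45 n=32)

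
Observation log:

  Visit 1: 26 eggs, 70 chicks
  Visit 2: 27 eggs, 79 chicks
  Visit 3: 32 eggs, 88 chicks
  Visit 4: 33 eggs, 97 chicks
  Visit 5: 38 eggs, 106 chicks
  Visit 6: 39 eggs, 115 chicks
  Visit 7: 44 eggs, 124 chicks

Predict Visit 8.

45 eggs, 133 chicks

Eggs: alternating steps +1, +5, +1, +5, …; 26, 27, 32, 33, 38, 39, 44 → 45.
Chicks: +9 each step; 70, 79, 88, 97, 106, 115, 124 → 133.
So the next record is 45 eggs, 133 chicks.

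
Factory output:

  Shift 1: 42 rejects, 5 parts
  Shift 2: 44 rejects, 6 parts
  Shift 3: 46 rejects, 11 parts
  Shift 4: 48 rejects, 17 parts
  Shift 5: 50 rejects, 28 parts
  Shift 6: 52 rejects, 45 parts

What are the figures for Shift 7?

54 rejects, 73 parts

Rejects — +2 each step: 42, 44, 46, 48, 50, 52 → 54.
For the parts, each term is the sum of the two before it: 5, 6, 11, 17, 28, 45 → 73.
Putting it together: 54 rejects, 73 parts.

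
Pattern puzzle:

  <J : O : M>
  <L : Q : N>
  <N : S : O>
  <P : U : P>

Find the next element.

<R : W : Q>

First letter: letters move forward 2 places in the alphabet; J, L, N, P → R.
Second letter: letters move forward 2 places in the alphabet; O, Q, S, U → W.
Third letter: letters move forward 1 place in the alphabet; M, N, O, P → Q.
So the next element is <R : W : Q>.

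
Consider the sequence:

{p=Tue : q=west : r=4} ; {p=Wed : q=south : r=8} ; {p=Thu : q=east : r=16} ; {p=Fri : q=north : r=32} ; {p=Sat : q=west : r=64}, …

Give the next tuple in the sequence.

P goes Tue, Wed, Thu, Fri, Sat → Sun (runs through the weekdays Mon→Sun).
Q — repeats west → south → east → north: west, south, east, north, west → south.
R: 4, 8, 16, 32, 64 → 128 (×2 each step).
Combining the parts gives {p=Sun : q=south : r=128}.

{p=Sun : q=south : r=128}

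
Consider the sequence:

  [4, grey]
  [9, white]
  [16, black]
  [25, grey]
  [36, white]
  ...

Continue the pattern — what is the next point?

First coordinate — perfect squares: 2², 3², 4², …: 4, 9, 16, 25, 36 → 49.
Shade: repeats grey → white → black; grey, white, black, grey, white → black.
Putting it together: [49, black].

[49, black]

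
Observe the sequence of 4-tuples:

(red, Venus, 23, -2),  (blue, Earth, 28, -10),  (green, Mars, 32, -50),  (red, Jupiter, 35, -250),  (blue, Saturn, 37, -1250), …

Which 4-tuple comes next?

(green, Uranus, 38, -6250)

Colour goes red, blue, green, red, blue → green (repeats red → blue → green).
Planet: runs through the planets Mercury→Neptune; Venus, Earth, Mars, Jupiter, Saturn → Uranus.
Third coordinate: 23, 28, 32, 35, 37 → 38 (differences are 5, 4, 3, … (decreasing by 1 each time)).
Fourth coordinate: ×5 each step, so -2, -10, -50, -250, -1250 → -6250.
Putting it together: (green, Uranus, 38, -6250).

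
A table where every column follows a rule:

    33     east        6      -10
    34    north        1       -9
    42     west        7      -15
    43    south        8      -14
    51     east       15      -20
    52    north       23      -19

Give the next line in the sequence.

60  west  38  -25

First component: alternating steps +1, +8, +1, +8, …; 33, 34, 42, 43, 51, 52 → 60.
Direction: east, north, west, south, east, north → west (repeats east → north → west → south).
Third component goes 6, 1, 7, 8, 15, 23 → 38 (each term is the sum of the two before it).
For the fourth component, alternating steps +1, −6, +1, −6, …: -10, -9, -15, -14, -20, -19 → -25.
So the next line is 60  west  38  -25.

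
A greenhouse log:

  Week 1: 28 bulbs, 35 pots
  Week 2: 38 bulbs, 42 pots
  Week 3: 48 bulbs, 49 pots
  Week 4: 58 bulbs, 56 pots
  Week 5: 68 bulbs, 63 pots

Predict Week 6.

78 bulbs, 70 pots

For the bulbs, +10 each step: 28, 38, 48, 58, 68 → 78.
Pots: +7 each step; 35, 42, 49, 56, 63 → 70.
So the next line is 78 bulbs, 70 pots.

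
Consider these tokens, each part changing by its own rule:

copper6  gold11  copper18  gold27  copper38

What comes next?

gold51

Metal: alternates copper ↔ gold; copper, gold, copper, gold, copper → gold.
Second component: 6, 11, 18, 27, 38 → 51 (differences are 5, 7, 9, … (increasing by 2 each time)).
Combining the parts gives gold51.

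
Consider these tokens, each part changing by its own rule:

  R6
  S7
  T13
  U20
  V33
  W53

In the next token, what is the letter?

X

Letter: R, S, T, U, V, W → X (letters move forward 1 place in the alphabet).
Second component — each term is the sum of the two before it: 6, 7, 13, 20, 33, 53 → 86.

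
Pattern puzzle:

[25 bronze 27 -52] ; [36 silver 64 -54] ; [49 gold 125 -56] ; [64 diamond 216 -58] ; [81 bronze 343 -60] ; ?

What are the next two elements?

First coordinate: perfect squares: 5², 6², 7², …, so 25, 36, 49, 64, 81 → 100 → 121.
Rank: repeats bronze → silver → gold → diamond; bronze, silver, gold, diamond, bronze → silver → gold.
Third coordinate: perfect cubes: 3³, 4³, 5³, …, so 27, 64, 125, 216, 343 → 512 → 729.
For the fourth coordinate, −2 each step: -52, -54, -56, -58, -60 → -62 → -64.
So the next two elements are [100 silver 512 -62] and [121 gold 729 -64].

[100 silver 512 -62], [121 gold 729 -64]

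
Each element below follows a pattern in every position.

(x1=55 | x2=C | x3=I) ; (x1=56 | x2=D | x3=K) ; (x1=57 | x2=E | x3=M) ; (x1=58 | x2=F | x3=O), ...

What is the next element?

(x1=59 | x2=G | x3=Q)

X1: 55, 56, 57, 58 → 59 (+1 each step).
X2: C, D, E, F → G (letters move forward 1 place in the alphabet).
For the x3, letters move forward 2 places in the alphabet: I, K, M, O → Q.
So the next element is (x1=59 | x2=G | x3=Q).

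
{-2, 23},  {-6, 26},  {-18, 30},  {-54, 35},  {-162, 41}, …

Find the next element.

For the first slot, ×3 each step: -2, -6, -18, -54, -162 → -486.
Second slot: differences are 3, 4, 5, … (increasing by 1 each time), so 23, 26, 30, 35, 41 → 48.
Putting it together: {-486, 48}.

{-486, 48}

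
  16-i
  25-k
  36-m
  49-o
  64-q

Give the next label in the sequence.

81-s

First component — perfect squares: 4², 5², 6², …: 16, 25, 36, 49, 64 → 81.
Letter — letters move forward 2 places in the alphabet: i, k, m, o, q → s.
Putting it together: 81-s.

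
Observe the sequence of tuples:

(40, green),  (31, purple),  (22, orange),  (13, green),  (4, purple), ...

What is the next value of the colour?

For the colour, repeats green → purple → orange: green, purple, orange, green, purple → orange.

orange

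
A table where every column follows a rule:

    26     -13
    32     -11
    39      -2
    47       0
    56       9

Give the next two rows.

66  11; 77  20

First component — differences are 6, 7, 8, … (increasing by 1 each time): 26, 32, 39, 47, 56 → 66 → 77.
Second component: -13, -11, -2, 0, 9 → 11 → 20 (alternating steps +2, +9, +2, +9, …).
Putting the parts together: 66  11 and then 77  20.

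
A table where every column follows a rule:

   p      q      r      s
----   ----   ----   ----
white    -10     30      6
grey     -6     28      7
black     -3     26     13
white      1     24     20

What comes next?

grey  4  22  33

Column p: repeats white → grey → black; white, grey, black, white → grey.
Column q: alternating steps +4, +3, +4, +3, …; -10, -6, -3, 1 → 4.
Column r — −2 each step: 30, 28, 26, 24 → 22.
Column s goes 6, 7, 13, 20 → 33 (each term is the sum of the two before it).
So the next row is grey  4  22  33.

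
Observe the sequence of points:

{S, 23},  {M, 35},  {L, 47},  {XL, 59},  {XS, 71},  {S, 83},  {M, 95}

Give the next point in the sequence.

Size: S, M, L, XL, XS, S, M → L (repeats S → M → L → XL → XS).
For the second component, +12 each step: 23, 35, 47, 59, 71, 83, 95 → 107.
Putting it together: {L, 107}.

{L, 107}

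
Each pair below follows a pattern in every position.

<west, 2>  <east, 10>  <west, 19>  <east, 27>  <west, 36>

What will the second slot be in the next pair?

Direction — alternates west ↔ east: west, east, west, east, west → east.
Second slot: 2, 10, 19, 27, 36 → 44 (alternating steps +8, +9, +8, +9, …).

44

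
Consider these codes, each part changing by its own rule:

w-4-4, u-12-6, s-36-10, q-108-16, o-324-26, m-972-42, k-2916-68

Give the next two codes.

i-8748-110 then g-26244-178

Letter: letters move back 2 places in the alphabet, so w, u, s, q, o, m, k → i → g.
Second component: ×3 each step, so 4, 12, 36, 108, 324, 972, 2916 → 8748 → 26244.
Third component: each term is the sum of the two before it, so 4, 6, 10, 16, 26, 42, 68 → 110 → 178.
So the next two codes are i-8748-110 and g-26244-178.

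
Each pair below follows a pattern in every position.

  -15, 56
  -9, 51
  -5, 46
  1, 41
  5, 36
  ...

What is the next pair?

First slot: alternating steps +6, +4, +6, +4, …; -15, -9, -5, 1, 5 → 11.
Second slot: −5 each step, so 56, 51, 46, 41, 36 → 31.
Combining the parts gives 11, 31.

11, 31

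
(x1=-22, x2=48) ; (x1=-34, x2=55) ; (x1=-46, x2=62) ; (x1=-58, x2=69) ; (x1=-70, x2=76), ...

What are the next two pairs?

(x1=-82, x2=83), (x1=-94, x2=90)

X1 — −12 each step: -22, -34, -46, -58, -70 → -82 → -94.
X2: +7 each step; 48, 55, 62, 69, 76 → 83 → 90.
Putting the parts together: (x1=-82, x2=83) and then (x1=-94, x2=90).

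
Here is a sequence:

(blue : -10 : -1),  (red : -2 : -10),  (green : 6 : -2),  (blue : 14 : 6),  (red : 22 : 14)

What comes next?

Colour: repeats blue → red → green, so blue, red, green, blue, red → green.
Second slot — +8 each step: -10, -2, 6, 14, 22 → 30.
Third slot — always the previous value of the second slot: -1, -10, -2, 6, 14 → 22.
So the next term is (green : 30 : 22).

(green : 30 : 22)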